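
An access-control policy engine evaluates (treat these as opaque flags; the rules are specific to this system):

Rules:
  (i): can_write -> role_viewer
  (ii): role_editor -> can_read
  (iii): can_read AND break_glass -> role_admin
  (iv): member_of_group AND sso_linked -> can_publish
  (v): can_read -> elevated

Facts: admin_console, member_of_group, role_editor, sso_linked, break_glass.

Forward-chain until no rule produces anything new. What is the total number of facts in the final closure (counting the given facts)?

Round 1: (ii) [role_editor -> can_read]; (iv) [member_of_group AND sso_linked -> can_publish]. New: can_read, can_publish.
Round 2: (iii) [can_read AND break_glass -> role_admin]; (v) [can_read -> elevated]. New: role_admin, elevated.
Closure: {admin_console, break_glass, can_publish, can_read, elevated, member_of_group, role_admin, role_editor, sso_linked} — 9 facts.

9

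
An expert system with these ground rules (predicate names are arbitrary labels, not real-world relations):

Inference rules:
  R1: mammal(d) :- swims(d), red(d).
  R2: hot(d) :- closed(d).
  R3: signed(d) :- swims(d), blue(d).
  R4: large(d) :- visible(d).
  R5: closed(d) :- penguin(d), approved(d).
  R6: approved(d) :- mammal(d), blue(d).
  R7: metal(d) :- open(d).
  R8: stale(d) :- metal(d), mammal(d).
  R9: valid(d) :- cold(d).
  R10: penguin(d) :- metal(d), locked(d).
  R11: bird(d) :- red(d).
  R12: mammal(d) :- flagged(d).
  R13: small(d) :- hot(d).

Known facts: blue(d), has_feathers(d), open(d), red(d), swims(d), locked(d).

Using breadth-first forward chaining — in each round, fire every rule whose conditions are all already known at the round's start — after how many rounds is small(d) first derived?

Round 1: R1 [mammal(d) :- swims(d), red(d).]; R3 [signed(d) :- swims(d), blue(d).]; R7 [metal(d) :- open(d).]; R11 [bird(d) :- red(d).]. New: mammal(d), signed(d), metal(d), bird(d).
Round 2: R6 [approved(d) :- mammal(d), blue(d).]; R8 [stale(d) :- metal(d), mammal(d).]; R10 [penguin(d) :- metal(d), locked(d).]. New: approved(d), stale(d), penguin(d).
Round 3: R5 [closed(d) :- penguin(d), approved(d).]. New: closed(d).
Round 4: R2 [hot(d) :- closed(d).]. New: hot(d).
Round 5: R13 [small(d) :- hot(d).]. New: small(d).
small(d) first appears in round 5.

5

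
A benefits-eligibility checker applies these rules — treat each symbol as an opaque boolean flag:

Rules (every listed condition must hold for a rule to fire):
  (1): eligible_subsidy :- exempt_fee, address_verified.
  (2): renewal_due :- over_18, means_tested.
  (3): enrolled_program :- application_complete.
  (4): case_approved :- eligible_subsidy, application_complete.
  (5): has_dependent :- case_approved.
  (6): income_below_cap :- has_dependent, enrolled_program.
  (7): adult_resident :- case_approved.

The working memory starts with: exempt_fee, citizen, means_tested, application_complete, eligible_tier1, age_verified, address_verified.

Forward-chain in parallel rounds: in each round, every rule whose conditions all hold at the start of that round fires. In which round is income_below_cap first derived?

4

Round 1: (1) [eligible_subsidy :- exempt_fee, address_verified.]; (3) [enrolled_program :- application_complete.]. Adds eligible_subsidy, enrolled_program.
Round 2: (4) [case_approved :- eligible_subsidy, application_complete.]. Adds case_approved.
Round 3: (5) [has_dependent :- case_approved.]; (7) [adult_resident :- case_approved.]. Adds has_dependent, adult_resident.
Round 4: (6) [income_below_cap :- has_dependent, enrolled_program.]. Adds income_below_cap.
income_below_cap first appears in round 4.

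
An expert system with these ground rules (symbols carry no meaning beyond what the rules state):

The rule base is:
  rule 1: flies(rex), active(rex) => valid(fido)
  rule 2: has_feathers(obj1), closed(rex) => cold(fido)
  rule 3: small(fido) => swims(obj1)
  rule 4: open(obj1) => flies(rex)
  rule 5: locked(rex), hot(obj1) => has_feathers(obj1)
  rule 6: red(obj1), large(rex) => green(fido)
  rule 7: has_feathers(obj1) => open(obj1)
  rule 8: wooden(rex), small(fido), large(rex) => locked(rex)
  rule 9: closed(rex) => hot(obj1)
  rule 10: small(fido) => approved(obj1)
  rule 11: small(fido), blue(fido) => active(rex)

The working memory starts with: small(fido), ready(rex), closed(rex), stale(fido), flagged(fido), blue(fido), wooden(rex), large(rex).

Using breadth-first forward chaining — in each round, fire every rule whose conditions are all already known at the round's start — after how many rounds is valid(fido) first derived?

5

Round 1 fires rule 3, rule 8, rule 9, rule 10, rule 11, giving swims(obj1), locked(rex), hot(obj1), approved(obj1), active(rex).
Round 2 fires rule 5, giving has_feathers(obj1).
Round 3 fires rule 2, rule 7, giving cold(fido), open(obj1).
Round 4 fires rule 4, giving flies(rex).
Round 5 fires rule 1, giving valid(fido).
valid(fido) first appears in round 5.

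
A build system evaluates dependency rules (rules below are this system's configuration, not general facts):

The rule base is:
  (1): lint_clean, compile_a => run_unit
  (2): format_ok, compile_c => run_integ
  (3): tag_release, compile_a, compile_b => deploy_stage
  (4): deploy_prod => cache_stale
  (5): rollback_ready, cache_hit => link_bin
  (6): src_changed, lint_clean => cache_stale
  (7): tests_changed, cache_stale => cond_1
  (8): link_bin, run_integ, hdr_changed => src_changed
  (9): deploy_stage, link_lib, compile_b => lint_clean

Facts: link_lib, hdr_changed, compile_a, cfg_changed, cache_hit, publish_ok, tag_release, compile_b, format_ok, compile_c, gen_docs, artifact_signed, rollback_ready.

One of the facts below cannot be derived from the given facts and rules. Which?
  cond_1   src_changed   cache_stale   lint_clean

Round 1: (2) [format_ok, compile_c => run_integ]; (3) [tag_release, compile_a, compile_b => deploy_stage]; (5) [rollback_ready, cache_hit => link_bin]. New: run_integ, deploy_stage, link_bin.
Round 2: (8) [link_bin, run_integ, hdr_changed => src_changed]; (9) [deploy_stage, link_lib, compile_b => lint_clean]. New: src_changed, lint_clean.
Round 3: (1) [lint_clean, compile_a => run_unit]; (6) [src_changed, lint_clean => cache_stale]. New: run_unit, cache_stale.
Derived: lint_clean (round 2), src_changed (round 2), cache_stale (round 3). cond_1 never appears in any round.

cond_1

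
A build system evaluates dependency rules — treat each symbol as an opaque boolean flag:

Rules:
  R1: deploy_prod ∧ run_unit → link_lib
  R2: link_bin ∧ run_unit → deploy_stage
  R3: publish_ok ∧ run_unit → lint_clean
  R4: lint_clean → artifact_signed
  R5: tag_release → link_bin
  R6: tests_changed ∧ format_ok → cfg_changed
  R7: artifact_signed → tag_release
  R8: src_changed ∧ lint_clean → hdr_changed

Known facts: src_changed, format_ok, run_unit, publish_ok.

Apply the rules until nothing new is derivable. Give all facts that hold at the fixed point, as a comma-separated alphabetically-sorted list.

artifact_signed, deploy_stage, format_ok, hdr_changed, link_bin, lint_clean, publish_ok, run_unit, src_changed, tag_release

Round 1: R3 [publish_ok ∧ run_unit → lint_clean]. New: lint_clean.
Round 2: R4 [lint_clean → artifact_signed]; R8 [src_changed ∧ lint_clean → hdr_changed]. New: artifact_signed, hdr_changed.
Round 3: R7 [artifact_signed → tag_release]. New: tag_release.
Round 4: R5 [tag_release → link_bin]. New: link_bin.
Round 5: R2 [link_bin ∧ run_unit → deploy_stage]. New: deploy_stage.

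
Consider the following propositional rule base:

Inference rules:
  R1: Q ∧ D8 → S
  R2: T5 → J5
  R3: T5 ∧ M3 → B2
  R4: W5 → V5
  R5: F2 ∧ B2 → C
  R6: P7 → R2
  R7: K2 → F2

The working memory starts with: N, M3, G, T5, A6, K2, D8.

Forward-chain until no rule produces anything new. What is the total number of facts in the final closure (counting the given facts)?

Round 1: R2 [T5 → J5]; R3 [T5 ∧ M3 → B2]; R7 [K2 → F2]. New: J5, B2, F2.
Round 2: R5 [F2 ∧ B2 → C]. New: C.
Closure: {A6, B2, C, D8, F2, G, J5, K2, M3, N, T5} — 11 facts.

11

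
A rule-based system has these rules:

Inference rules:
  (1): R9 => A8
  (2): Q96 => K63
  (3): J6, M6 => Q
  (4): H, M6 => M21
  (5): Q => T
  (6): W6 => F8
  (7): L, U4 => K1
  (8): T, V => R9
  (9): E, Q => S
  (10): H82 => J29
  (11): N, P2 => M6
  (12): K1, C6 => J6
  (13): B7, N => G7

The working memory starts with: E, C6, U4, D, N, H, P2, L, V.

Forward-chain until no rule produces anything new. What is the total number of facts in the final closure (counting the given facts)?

18

Round 1 fires (7), (11), giving K1, M6.
Round 2 fires (4), (12), giving M21, J6.
Round 3 fires (3), giving Q.
Round 4 fires (5), (9), giving T, S.
Round 5 fires (8), giving R9.
Round 6 fires (1), giving A8.
Closure: {A8, C6, D, E, H, J6, K1, L, M21, M6, N, P2, Q, R9, S, T, U4, V} — 18 facts.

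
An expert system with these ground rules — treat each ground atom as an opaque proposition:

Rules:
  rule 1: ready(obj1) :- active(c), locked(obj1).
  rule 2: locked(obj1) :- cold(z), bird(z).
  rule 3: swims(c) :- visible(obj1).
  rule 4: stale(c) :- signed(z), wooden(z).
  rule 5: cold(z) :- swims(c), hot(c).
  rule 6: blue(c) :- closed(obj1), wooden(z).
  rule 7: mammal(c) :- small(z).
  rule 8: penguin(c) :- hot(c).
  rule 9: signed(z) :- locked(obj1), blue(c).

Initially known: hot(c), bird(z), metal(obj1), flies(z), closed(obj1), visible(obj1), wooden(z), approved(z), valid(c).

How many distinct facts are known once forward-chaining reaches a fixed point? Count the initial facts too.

[1] rule 3 [swims(c) :- visible(obj1).]; rule 6 [blue(c) :- closed(obj1), wooden(z).]; rule 8 [penguin(c) :- hot(c).]. ⇒ new: swims(c), blue(c), penguin(c).
[2] rule 5 [cold(z) :- swims(c), hot(c).]. ⇒ new: cold(z).
[3] rule 2 [locked(obj1) :- cold(z), bird(z).]. ⇒ new: locked(obj1).
[4] rule 9 [signed(z) :- locked(obj1), blue(c).]. ⇒ new: signed(z).
[5] rule 4 [stale(c) :- signed(z), wooden(z).]. ⇒ new: stale(c).
Closure: {approved(z), bird(z), blue(c), closed(obj1), cold(z), flies(z), hot(c), locked(obj1), metal(obj1), penguin(c), signed(z), stale(c), swims(c), valid(c), visible(obj1), wooden(z)} — 16 facts.

16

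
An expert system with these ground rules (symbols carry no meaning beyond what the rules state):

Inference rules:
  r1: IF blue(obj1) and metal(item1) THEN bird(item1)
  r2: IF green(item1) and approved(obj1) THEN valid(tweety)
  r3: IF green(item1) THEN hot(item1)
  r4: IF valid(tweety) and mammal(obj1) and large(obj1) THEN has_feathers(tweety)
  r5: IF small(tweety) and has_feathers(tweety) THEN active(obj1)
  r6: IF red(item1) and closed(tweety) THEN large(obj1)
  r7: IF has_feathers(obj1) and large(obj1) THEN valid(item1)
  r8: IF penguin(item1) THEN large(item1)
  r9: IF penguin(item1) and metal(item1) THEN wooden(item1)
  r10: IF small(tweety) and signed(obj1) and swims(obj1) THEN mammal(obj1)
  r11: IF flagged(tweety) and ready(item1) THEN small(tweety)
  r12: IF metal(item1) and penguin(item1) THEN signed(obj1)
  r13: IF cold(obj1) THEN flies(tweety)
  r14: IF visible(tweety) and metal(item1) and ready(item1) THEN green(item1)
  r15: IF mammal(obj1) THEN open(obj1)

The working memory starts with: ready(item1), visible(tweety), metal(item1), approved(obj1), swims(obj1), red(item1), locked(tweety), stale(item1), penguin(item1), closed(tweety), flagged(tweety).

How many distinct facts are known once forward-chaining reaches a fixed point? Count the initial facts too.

Round 1 — r6, r8, r9, r11, r12, r14, derive large(obj1), large(item1), wooden(item1), small(tweety), signed(obj1), green(item1).
Round 2 — r2, r3, r10, derive valid(tweety), hot(item1), mammal(obj1).
Round 3 — r4, r15, derive has_feathers(tweety), open(obj1).
Round 4 — r5, derive active(obj1).
Closure: {active(obj1), approved(obj1), closed(tweety), flagged(tweety), green(item1), has_feathers(tweety), hot(item1), large(item1), large(obj1), locked(tweety), mammal(obj1), metal(item1), open(obj1), penguin(item1), ready(item1), red(item1), signed(obj1), small(tweety), stale(item1), swims(obj1), valid(tweety), visible(tweety), wooden(item1)} — 23 facts.

23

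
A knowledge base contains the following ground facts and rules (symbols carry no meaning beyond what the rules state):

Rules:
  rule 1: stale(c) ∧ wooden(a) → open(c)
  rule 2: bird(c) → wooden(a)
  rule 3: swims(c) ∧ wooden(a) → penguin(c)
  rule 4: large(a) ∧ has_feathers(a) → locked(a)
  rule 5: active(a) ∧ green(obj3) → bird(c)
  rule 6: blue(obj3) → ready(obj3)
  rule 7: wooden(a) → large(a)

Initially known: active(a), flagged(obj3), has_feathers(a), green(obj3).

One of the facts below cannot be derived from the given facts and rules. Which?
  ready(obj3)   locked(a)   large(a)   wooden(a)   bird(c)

ready(obj3)

Round 1 — rule 5, derive bird(c).
Round 2 — rule 2, derive wooden(a).
Round 3 — rule 7, derive large(a).
Round 4 — rule 4, derive locked(a).
Derived: locked(a) (round 4), bird(c) (round 1), wooden(a) (round 2), large(a) (round 3). ready(obj3) never appears in any round.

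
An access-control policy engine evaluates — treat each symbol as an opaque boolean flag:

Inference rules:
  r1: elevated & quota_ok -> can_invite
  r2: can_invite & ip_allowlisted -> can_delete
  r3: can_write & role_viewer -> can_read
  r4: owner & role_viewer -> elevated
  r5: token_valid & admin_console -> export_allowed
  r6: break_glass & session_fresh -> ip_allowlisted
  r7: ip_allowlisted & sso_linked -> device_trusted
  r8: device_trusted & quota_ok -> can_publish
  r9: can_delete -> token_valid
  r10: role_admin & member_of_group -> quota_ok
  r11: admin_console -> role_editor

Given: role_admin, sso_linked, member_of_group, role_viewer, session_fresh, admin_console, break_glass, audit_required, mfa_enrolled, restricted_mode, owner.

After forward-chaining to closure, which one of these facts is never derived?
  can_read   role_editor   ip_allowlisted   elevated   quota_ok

[1] r4 [owner & role_viewer -> elevated]; r6 [break_glass & session_fresh -> ip_allowlisted]; r10 [role_admin & member_of_group -> quota_ok]; r11 [admin_console -> role_editor]. ⇒ new: elevated, ip_allowlisted, quota_ok, role_editor.
[2] r1 [elevated & quota_ok -> can_invite]; r7 [ip_allowlisted & sso_linked -> device_trusted]. ⇒ new: can_invite, device_trusted.
[3] r2 [can_invite & ip_allowlisted -> can_delete]; r8 [device_trusted & quota_ok -> can_publish]. ⇒ new: can_delete, can_publish.
[4] r9 [can_delete -> token_valid]. ⇒ new: token_valid.
[5] r5 [token_valid & admin_console -> export_allowed]. ⇒ new: export_allowed.
Derived: role_editor (round 1), quota_ok (round 1), ip_allowlisted (round 1), elevated (round 1). can_read never appears in any round.

can_read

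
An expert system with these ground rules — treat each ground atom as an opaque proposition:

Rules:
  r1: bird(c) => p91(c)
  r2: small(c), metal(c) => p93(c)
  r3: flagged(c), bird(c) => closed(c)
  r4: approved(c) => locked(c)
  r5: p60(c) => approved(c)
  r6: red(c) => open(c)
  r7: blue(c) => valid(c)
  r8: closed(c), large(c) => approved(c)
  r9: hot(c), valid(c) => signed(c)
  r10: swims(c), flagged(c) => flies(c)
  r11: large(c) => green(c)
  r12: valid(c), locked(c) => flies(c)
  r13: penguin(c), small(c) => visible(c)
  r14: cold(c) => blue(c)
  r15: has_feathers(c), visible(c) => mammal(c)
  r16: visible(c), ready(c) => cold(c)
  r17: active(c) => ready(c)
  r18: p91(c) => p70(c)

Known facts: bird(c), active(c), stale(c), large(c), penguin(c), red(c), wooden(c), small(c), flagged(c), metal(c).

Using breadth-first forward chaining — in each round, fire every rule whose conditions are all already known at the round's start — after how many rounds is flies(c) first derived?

[1] r1 [bird(c) => p91(c)]; r2 [small(c), metal(c) => p93(c)]; r3 [flagged(c), bird(c) => closed(c)]; r6 [red(c) => open(c)]; r11 [large(c) => green(c)]; r13 [penguin(c), small(c) => visible(c)]; r17 [active(c) => ready(c)]. ⇒ new: p91(c), p93(c), closed(c), open(c), green(c), visible(c), ready(c).
[2] r8 [closed(c), large(c) => approved(c)]; r16 [visible(c), ready(c) => cold(c)]; r18 [p91(c) => p70(c)]. ⇒ new: approved(c), cold(c), p70(c).
[3] r4 [approved(c) => locked(c)]; r14 [cold(c) => blue(c)]. ⇒ new: locked(c), blue(c).
[4] r7 [blue(c) => valid(c)]. ⇒ new: valid(c).
[5] r12 [valid(c), locked(c) => flies(c)]. ⇒ new: flies(c).
flies(c) first appears in round 5.

5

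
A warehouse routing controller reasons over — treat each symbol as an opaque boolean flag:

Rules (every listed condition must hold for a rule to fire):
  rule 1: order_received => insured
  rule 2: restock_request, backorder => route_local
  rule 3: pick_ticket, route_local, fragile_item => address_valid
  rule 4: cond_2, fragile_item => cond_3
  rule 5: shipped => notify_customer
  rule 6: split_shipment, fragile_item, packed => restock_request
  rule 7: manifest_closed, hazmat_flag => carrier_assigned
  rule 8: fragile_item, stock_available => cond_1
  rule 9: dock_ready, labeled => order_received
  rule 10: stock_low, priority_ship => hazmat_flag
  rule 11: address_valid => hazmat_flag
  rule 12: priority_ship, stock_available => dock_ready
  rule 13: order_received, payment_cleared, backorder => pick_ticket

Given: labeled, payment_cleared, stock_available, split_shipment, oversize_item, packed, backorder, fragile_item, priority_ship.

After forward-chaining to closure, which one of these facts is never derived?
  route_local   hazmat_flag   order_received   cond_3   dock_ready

cond_3

Round 1 — rule 6, rule 8, rule 12, derive restock_request, cond_1, dock_ready.
Round 2 — rule 2, rule 9, derive route_local, order_received.
Round 3 — rule 1, rule 13, derive insured, pick_ticket.
Round 4 — rule 3, derive address_valid.
Round 5 — rule 11, derive hazmat_flag.
Derived: route_local (round 2), dock_ready (round 1), hazmat_flag (round 5), order_received (round 2). cond_3 never appears in any round.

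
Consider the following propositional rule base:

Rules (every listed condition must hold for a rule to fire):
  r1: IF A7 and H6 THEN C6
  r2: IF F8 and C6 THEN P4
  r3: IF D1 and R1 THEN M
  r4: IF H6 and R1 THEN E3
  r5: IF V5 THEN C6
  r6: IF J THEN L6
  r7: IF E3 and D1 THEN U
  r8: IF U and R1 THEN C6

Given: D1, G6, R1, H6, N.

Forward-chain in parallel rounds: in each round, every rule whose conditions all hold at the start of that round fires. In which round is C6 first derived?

Round 1 fires r3, r4, giving M, E3.
Round 2 fires r7, giving U.
Round 3 fires r8, giving C6.
C6 first appears in round 3.

3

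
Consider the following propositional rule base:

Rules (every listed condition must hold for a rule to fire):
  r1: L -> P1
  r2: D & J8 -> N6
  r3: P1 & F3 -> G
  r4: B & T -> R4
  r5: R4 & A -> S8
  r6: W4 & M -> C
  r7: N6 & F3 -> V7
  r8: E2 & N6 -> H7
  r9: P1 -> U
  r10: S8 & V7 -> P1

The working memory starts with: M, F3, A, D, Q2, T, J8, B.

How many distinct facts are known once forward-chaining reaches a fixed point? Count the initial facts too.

15

[1] r2 [D & J8 -> N6]; r4 [B & T -> R4]. ⇒ new: N6, R4.
[2] r5 [R4 & A -> S8]; r7 [N6 & F3 -> V7]. ⇒ new: S8, V7.
[3] r10 [S8 & V7 -> P1]. ⇒ new: P1.
[4] r3 [P1 & F3 -> G]; r9 [P1 -> U]. ⇒ new: G, U.
Closure: {A, B, D, F3, G, J8, M, N6, P1, Q2, R4, S8, T, U, V7} — 15 facts.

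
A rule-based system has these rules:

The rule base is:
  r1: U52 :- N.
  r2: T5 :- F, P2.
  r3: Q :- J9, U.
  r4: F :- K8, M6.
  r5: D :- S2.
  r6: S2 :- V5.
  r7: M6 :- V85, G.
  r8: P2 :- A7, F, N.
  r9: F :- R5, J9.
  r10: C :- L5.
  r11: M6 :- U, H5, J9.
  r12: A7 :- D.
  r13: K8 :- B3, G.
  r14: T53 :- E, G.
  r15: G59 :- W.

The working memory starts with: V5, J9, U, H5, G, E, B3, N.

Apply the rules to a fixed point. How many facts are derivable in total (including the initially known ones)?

19

Round 1: r1 [U52 :- N.]; r3 [Q :- J9, U.]; r6 [S2 :- V5.]; r11 [M6 :- U, H5, J9.]; r13 [K8 :- B3, G.]; r14 [T53 :- E, G.]. Adds U52, Q, S2, M6, K8, T53.
Round 2: r4 [F :- K8, M6.]; r5 [D :- S2.]. Adds F, D.
Round 3: r12 [A7 :- D.]. Adds A7.
Round 4: r8 [P2 :- A7, F, N.]. Adds P2.
Round 5: r2 [T5 :- F, P2.]. Adds T5.
Closure: {A7, B3, D, E, F, G, H5, J9, K8, M6, N, P2, Q, S2, T5, T53, U, U52, V5} — 19 facts.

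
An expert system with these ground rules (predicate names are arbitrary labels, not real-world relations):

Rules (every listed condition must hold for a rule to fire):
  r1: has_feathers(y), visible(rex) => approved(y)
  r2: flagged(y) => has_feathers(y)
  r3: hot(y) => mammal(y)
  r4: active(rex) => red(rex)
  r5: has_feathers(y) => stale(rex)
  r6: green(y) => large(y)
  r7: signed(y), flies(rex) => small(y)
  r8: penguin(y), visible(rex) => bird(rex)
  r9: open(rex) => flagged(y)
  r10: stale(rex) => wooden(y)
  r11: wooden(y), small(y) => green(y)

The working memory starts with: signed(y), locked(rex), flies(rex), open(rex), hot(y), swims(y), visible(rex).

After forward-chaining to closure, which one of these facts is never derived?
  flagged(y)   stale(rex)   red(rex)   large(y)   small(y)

red(rex)

Round 1 fires r3, r7, r9, giving mammal(y), small(y), flagged(y).
Round 2 fires r2, giving has_feathers(y).
Round 3 fires r1, r5, giving approved(y), stale(rex).
Round 4 fires r10, giving wooden(y).
Round 5 fires r11, giving green(y).
Round 6 fires r6, giving large(y).
Derived: flagged(y) (round 1), stale(rex) (round 3), large(y) (round 6), small(y) (round 1). red(rex) never appears in any round.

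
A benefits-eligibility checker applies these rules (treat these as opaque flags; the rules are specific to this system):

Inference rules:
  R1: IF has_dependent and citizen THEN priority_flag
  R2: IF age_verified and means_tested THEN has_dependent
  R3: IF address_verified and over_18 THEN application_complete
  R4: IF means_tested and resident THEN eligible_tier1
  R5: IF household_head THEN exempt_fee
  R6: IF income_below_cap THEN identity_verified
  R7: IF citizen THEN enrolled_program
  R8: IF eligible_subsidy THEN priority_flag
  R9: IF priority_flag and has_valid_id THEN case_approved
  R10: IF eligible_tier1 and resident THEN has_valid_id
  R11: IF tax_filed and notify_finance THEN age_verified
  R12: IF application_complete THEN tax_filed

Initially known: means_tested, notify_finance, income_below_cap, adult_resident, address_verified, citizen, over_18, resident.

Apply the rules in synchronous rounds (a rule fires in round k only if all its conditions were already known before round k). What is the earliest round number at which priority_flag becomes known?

Round 1: R3 [IF address_verified and over_18 THEN application_complete]; R4 [IF means_tested and resident THEN eligible_tier1]; R6 [IF income_below_cap THEN identity_verified]; R7 [IF citizen THEN enrolled_program]. Adds application_complete, eligible_tier1, identity_verified, enrolled_program.
Round 2: R10 [IF eligible_tier1 and resident THEN has_valid_id]; R12 [IF application_complete THEN tax_filed]. Adds has_valid_id, tax_filed.
Round 3: R11 [IF tax_filed and notify_finance THEN age_verified]. Adds age_verified.
Round 4: R2 [IF age_verified and means_tested THEN has_dependent]. Adds has_dependent.
Round 5: R1 [IF has_dependent and citizen THEN priority_flag]. Adds priority_flag.
priority_flag first appears in round 5.

5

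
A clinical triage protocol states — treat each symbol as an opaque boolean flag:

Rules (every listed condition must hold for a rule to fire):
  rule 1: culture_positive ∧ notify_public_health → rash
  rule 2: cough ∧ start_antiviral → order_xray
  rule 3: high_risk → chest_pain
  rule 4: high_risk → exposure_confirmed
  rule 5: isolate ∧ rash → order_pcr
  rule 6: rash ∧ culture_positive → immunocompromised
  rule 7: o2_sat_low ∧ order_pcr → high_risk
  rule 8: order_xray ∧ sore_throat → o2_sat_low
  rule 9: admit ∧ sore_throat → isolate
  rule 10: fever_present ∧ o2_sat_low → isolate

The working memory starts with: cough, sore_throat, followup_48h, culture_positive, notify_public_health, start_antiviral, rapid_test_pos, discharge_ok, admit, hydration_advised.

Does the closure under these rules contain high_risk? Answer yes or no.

yes

Round 1: rule 1 [culture_positive ∧ notify_public_health → rash]; rule 2 [cough ∧ start_antiviral → order_xray]; rule 9 [admit ∧ sore_throat → isolate]. New: rash, order_xray, isolate.
Round 2: rule 5 [isolate ∧ rash → order_pcr]; rule 6 [rash ∧ culture_positive → immunocompromised]; rule 8 [order_xray ∧ sore_throat → o2_sat_low]. New: order_pcr, immunocompromised, o2_sat_low.
Round 3: rule 7 [o2_sat_low ∧ order_pcr → high_risk]. New: high_risk.
Round 4: rule 3 [high_risk → chest_pain]; rule 4 [high_risk → exposure_confirmed]. New: chest_pain, exposure_confirmed.
high_risk appears in round 3, so it is derivable.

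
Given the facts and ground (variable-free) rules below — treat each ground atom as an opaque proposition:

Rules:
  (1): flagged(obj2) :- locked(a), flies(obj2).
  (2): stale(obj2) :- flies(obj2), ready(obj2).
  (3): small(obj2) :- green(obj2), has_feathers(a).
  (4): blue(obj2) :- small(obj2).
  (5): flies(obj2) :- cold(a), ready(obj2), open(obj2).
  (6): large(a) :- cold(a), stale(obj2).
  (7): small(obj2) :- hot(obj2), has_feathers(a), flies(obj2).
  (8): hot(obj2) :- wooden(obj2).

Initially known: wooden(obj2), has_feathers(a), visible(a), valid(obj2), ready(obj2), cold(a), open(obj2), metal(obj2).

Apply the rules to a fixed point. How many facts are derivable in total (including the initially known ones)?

14

Round 1: (5) [flies(obj2) :- cold(a), ready(obj2), open(obj2).]; (8) [hot(obj2) :- wooden(obj2).]. New: flies(obj2), hot(obj2).
Round 2: (2) [stale(obj2) :- flies(obj2), ready(obj2).]; (7) [small(obj2) :- hot(obj2), has_feathers(a), flies(obj2).]. New: stale(obj2), small(obj2).
Round 3: (4) [blue(obj2) :- small(obj2).]; (6) [large(a) :- cold(a), stale(obj2).]. New: blue(obj2), large(a).
Closure: {blue(obj2), cold(a), flies(obj2), has_feathers(a), hot(obj2), large(a), metal(obj2), open(obj2), ready(obj2), small(obj2), stale(obj2), valid(obj2), visible(a), wooden(obj2)} — 14 facts.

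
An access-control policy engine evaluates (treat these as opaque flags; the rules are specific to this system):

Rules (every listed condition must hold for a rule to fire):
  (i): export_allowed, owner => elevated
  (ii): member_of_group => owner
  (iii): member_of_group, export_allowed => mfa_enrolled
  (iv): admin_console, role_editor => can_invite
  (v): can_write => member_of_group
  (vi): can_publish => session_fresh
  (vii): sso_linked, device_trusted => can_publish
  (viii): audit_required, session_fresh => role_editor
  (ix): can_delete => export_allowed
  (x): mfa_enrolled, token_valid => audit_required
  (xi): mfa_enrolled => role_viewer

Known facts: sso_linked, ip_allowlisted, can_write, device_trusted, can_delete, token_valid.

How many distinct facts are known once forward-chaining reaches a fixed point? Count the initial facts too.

Round 1: (v) [can_write => member_of_group]; (vii) [sso_linked, device_trusted => can_publish]; (ix) [can_delete => export_allowed]. Adds member_of_group, can_publish, export_allowed.
Round 2: (ii) [member_of_group => owner]; (iii) [member_of_group, export_allowed => mfa_enrolled]; (vi) [can_publish => session_fresh]. Adds owner, mfa_enrolled, session_fresh.
Round 3: (i) [export_allowed, owner => elevated]; (x) [mfa_enrolled, token_valid => audit_required]; (xi) [mfa_enrolled => role_viewer]. Adds elevated, audit_required, role_viewer.
Round 4: (viii) [audit_required, session_fresh => role_editor]. Adds role_editor.
Closure: {audit_required, can_delete, can_publish, can_write, device_trusted, elevated, export_allowed, ip_allowlisted, member_of_group, mfa_enrolled, owner, role_editor, role_viewer, session_fresh, sso_linked, token_valid} — 16 facts.

16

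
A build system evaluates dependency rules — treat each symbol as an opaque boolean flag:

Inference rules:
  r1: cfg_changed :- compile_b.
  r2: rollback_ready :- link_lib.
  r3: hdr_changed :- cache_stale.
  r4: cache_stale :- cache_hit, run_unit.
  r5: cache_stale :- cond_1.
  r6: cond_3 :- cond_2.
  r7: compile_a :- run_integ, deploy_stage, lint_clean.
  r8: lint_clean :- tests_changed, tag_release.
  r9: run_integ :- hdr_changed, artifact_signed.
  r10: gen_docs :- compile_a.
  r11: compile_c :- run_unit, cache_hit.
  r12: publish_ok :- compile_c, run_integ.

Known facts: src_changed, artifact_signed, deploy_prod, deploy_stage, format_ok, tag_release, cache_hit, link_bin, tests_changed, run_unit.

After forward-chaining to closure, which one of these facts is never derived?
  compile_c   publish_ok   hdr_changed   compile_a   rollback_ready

Round 1 — r4, r8, r11, derive cache_stale, lint_clean, compile_c.
Round 2 — r3, derive hdr_changed.
Round 3 — r9, derive run_integ.
Round 4 — r7, r12, derive compile_a, publish_ok.
Round 5 — r10, derive gen_docs.
Derived: publish_ok (round 4), compile_c (round 1), compile_a (round 4), hdr_changed (round 2). rollback_ready never appears in any round.

rollback_ready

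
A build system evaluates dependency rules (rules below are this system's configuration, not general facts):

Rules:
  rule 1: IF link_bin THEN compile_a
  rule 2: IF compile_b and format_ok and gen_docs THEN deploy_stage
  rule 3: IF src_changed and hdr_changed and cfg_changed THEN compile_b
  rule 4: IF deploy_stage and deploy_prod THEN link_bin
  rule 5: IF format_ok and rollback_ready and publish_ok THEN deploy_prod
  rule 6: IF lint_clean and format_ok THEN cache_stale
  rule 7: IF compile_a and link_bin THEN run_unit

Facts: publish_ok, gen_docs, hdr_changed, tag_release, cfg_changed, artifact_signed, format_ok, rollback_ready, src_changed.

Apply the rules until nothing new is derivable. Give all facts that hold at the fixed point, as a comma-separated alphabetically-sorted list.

Round 1 — rule 3, rule 5, derive compile_b, deploy_prod.
Round 2 — rule 2, derive deploy_stage.
Round 3 — rule 4, derive link_bin.
Round 4 — rule 1, derive compile_a.
Round 5 — rule 7, derive run_unit.

artifact_signed, cfg_changed, compile_a, compile_b, deploy_prod, deploy_stage, format_ok, gen_docs, hdr_changed, link_bin, publish_ok, rollback_ready, run_unit, src_changed, tag_release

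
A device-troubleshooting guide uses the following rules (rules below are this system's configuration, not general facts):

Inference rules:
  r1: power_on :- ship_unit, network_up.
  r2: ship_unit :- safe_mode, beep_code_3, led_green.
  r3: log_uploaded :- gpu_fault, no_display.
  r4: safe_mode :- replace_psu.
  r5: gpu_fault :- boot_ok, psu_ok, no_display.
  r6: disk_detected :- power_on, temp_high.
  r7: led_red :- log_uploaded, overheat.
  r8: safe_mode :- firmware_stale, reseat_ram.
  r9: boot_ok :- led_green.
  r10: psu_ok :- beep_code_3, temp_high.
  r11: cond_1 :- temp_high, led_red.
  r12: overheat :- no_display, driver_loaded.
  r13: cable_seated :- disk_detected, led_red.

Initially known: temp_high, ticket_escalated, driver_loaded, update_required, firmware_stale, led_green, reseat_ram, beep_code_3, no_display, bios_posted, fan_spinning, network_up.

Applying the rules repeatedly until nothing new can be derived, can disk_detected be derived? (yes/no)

Round 1: r8 [safe_mode :- firmware_stale, reseat_ram.]; r9 [boot_ok :- led_green.]; r10 [psu_ok :- beep_code_3, temp_high.]; r12 [overheat :- no_display, driver_loaded.]. New: safe_mode, boot_ok, psu_ok, overheat.
Round 2: r2 [ship_unit :- safe_mode, beep_code_3, led_green.]; r5 [gpu_fault :- boot_ok, psu_ok, no_display.]. New: ship_unit, gpu_fault.
Round 3: r1 [power_on :- ship_unit, network_up.]; r3 [log_uploaded :- gpu_fault, no_display.]. New: power_on, log_uploaded.
Round 4: r6 [disk_detected :- power_on, temp_high.]; r7 [led_red :- log_uploaded, overheat.]. New: disk_detected, led_red.
Round 5: r11 [cond_1 :- temp_high, led_red.]; r13 [cable_seated :- disk_detected, led_red.]. New: cond_1, cable_seated.
disk_detected appears in round 4, so it is derivable.

yes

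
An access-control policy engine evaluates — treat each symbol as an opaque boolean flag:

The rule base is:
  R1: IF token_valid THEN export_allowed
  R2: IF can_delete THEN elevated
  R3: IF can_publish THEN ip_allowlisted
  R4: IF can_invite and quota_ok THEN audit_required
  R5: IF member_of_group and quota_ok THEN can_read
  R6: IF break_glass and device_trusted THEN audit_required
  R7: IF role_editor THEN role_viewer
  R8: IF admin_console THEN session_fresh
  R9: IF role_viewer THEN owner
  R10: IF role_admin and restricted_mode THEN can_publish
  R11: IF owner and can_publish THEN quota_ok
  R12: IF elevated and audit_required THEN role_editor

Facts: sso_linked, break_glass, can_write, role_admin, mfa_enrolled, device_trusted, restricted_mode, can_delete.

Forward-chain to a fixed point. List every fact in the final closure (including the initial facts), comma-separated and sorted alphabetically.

[1] R2 [IF can_delete THEN elevated]; R6 [IF break_glass and device_trusted THEN audit_required]; R10 [IF role_admin and restricted_mode THEN can_publish]. ⇒ new: elevated, audit_required, can_publish.
[2] R3 [IF can_publish THEN ip_allowlisted]; R12 [IF elevated and audit_required THEN role_editor]. ⇒ new: ip_allowlisted, role_editor.
[3] R7 [IF role_editor THEN role_viewer]. ⇒ new: role_viewer.
[4] R9 [IF role_viewer THEN owner]. ⇒ new: owner.
[5] R11 [IF owner and can_publish THEN quota_ok]. ⇒ new: quota_ok.

audit_required, break_glass, can_delete, can_publish, can_write, device_trusted, elevated, ip_allowlisted, mfa_enrolled, owner, quota_ok, restricted_mode, role_admin, role_editor, role_viewer, sso_linked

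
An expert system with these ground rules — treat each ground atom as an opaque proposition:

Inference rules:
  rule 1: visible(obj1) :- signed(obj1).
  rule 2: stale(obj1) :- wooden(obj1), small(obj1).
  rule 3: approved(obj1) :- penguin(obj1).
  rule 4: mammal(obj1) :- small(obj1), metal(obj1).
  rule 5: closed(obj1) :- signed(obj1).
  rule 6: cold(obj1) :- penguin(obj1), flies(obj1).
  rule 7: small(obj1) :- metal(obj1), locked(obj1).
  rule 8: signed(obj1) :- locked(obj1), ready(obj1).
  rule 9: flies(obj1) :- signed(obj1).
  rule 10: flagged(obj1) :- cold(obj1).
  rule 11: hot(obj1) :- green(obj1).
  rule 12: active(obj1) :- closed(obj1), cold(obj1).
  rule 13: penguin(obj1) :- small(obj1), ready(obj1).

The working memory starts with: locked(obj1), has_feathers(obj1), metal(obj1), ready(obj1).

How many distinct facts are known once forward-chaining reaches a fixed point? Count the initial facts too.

15

Round 1 fires rule 7, rule 8, giving small(obj1), signed(obj1).
Round 2 fires rule 1, rule 4, rule 5, rule 9, rule 13, giving visible(obj1), mammal(obj1), closed(obj1), flies(obj1), penguin(obj1).
Round 3 fires rule 3, rule 6, giving approved(obj1), cold(obj1).
Round 4 fires rule 10, rule 12, giving flagged(obj1), active(obj1).
Closure: {active(obj1), approved(obj1), closed(obj1), cold(obj1), flagged(obj1), flies(obj1), has_feathers(obj1), locked(obj1), mammal(obj1), metal(obj1), penguin(obj1), ready(obj1), signed(obj1), small(obj1), visible(obj1)} — 15 facts.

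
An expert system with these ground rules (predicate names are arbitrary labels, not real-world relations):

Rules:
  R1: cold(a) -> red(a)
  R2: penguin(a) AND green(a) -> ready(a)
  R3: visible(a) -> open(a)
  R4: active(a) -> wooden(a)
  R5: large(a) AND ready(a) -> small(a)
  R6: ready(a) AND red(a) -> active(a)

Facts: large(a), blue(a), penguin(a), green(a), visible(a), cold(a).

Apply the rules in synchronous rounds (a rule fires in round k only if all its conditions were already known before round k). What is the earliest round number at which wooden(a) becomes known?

3

Round 1: R1 [cold(a) -> red(a)]; R2 [penguin(a) AND green(a) -> ready(a)]; R3 [visible(a) -> open(a)]. New: red(a), ready(a), open(a).
Round 2: R5 [large(a) AND ready(a) -> small(a)]; R6 [ready(a) AND red(a) -> active(a)]. New: small(a), active(a).
Round 3: R4 [active(a) -> wooden(a)]. New: wooden(a).
wooden(a) first appears in round 3.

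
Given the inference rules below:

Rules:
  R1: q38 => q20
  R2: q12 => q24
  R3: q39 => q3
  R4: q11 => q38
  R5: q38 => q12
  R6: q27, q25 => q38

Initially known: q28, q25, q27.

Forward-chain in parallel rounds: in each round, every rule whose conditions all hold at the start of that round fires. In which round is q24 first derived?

[1] R6 [q27, q25 => q38]. ⇒ new: q38.
[2] R1 [q38 => q20]; R5 [q38 => q12]. ⇒ new: q20, q12.
[3] R2 [q12 => q24]. ⇒ new: q24.
q24 first appears in round 3.

3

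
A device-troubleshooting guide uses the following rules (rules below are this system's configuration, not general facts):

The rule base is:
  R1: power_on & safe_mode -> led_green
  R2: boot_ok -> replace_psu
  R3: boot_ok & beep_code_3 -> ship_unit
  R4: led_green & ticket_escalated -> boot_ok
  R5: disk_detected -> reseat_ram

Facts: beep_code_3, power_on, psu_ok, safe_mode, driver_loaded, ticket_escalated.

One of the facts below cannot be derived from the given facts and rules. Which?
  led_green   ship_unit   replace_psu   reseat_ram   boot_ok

Round 1 — R1, derive led_green.
Round 2 — R4, derive boot_ok.
Round 3 — R2, R3, derive replace_psu, ship_unit.
Derived: ship_unit (round 3), boot_ok (round 2), led_green (round 1), replace_psu (round 3). reseat_ram never appears in any round.

reseat_ram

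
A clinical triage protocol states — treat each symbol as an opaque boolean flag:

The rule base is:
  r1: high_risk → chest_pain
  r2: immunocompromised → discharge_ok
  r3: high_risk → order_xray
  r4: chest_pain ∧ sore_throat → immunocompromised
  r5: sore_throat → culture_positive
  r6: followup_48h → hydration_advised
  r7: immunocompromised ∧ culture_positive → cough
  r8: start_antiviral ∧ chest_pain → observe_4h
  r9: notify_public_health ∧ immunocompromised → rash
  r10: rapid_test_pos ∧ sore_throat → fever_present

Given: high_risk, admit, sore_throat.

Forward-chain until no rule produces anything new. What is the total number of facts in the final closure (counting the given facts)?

9

Round 1 — r1, r3, r5, derive chest_pain, order_xray, culture_positive.
Round 2 — r4, derive immunocompromised.
Round 3 — r2, r7, derive discharge_ok, cough.
Closure: {admit, chest_pain, cough, culture_positive, discharge_ok, high_risk, immunocompromised, order_xray, sore_throat} — 9 facts.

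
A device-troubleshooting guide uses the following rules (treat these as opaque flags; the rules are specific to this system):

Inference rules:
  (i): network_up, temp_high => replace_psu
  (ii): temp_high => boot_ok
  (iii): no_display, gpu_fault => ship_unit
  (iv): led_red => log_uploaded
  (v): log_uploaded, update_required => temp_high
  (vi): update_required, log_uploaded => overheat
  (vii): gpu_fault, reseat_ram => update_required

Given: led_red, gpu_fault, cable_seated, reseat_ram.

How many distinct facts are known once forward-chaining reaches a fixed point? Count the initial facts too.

9

Round 1 — (iv), (vii), derive log_uploaded, update_required.
Round 2 — (v), (vi), derive temp_high, overheat.
Round 3 — (ii), derive boot_ok.
Closure: {boot_ok, cable_seated, gpu_fault, led_red, log_uploaded, overheat, reseat_ram, temp_high, update_required} — 9 facts.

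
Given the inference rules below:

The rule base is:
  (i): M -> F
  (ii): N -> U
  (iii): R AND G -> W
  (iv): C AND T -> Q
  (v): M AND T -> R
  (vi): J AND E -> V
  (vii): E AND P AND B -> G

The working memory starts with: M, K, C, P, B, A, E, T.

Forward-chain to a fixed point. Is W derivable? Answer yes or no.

Round 1: (i) [M -> F]; (iv) [C AND T -> Q]; (v) [M AND T -> R]; (vii) [E AND P AND B -> G]. Adds F, Q, R, G.
Round 2: (iii) [R AND G -> W]. Adds W.
W appears in round 2, so it is derivable.

yes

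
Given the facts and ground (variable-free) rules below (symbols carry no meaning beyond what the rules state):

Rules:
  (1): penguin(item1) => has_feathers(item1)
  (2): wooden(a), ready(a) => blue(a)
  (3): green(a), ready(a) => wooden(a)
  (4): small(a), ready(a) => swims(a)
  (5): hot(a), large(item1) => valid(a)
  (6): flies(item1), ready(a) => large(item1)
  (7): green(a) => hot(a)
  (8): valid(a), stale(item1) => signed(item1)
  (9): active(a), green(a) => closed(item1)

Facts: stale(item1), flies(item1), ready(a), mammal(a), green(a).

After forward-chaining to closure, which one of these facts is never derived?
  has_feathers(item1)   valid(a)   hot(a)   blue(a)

has_feathers(item1)

Round 1: (3) [green(a), ready(a) => wooden(a)]; (6) [flies(item1), ready(a) => large(item1)]; (7) [green(a) => hot(a)]. New: wooden(a), large(item1), hot(a).
Round 2: (2) [wooden(a), ready(a) => blue(a)]; (5) [hot(a), large(item1) => valid(a)]. New: blue(a), valid(a).
Round 3: (8) [valid(a), stale(item1) => signed(item1)]. New: signed(item1).
Derived: valid(a) (round 2), blue(a) (round 2), hot(a) (round 1). has_feathers(item1) never appears in any round.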